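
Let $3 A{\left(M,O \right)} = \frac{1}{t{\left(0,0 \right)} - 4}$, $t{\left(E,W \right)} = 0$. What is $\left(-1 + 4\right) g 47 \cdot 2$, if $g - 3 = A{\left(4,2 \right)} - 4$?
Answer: $- \frac{611}{2} \approx -305.5$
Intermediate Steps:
$A{\left(M,O \right)} = - \frac{1}{12}$ ($A{\left(M,O \right)} = \frac{1}{3 \left(0 - 4\right)} = \frac{1}{3 \left(-4\right)} = \frac{1}{3} \left(- \frac{1}{4}\right) = - \frac{1}{12}$)
$g = - \frac{13}{12}$ ($g = 3 - \frac{49}{12} = - \frac{13}{12} \approx -1.0833$)
$\left(-1 + 4\right) g 47 \cdot 2 = \left(-1 + 4\right) \left(- \frac{13}{12}\right) 47 \cdot 2 = 3 \left(- \frac{13}{12}\right) 47 \cdot 2 = \left(- \frac{13}{4}\right) 47 \cdot 2 = \left(- \frac{611}{4}\right) 2 = - \frac{611}{2}$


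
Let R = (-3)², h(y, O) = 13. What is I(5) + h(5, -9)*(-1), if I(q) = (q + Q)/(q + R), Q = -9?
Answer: -93/7 ≈ -13.286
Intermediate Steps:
R = 9
I(q) = (-9 + q)/(9 + q) (I(q) = (q - 9)/(q + 9) = (-9 + q)/(9 + q))
I(5) + h(5, -9)*(-1) = (-9 + 5)/(9 + 5) + 13*(-1) = -4/14 - 13 = (1/14)*(-4) - 13 = -2/7 - 13 = -93/7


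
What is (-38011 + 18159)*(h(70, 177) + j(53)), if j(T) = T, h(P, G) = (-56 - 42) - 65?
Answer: 2183720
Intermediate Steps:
h(P, G) = -163 (h(P, G) = -98 - 65 = -163)
(-38011 + 18159)*(h(70, 177) + j(53)) = (-38011 + 18159)*(-163 + 53) = -19852*(-110) = 2183720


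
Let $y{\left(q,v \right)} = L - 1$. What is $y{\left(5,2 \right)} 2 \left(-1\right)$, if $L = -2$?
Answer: $6$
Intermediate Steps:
$y{\left(q,v \right)} = -3$ ($y{\left(q,v \right)} = -2 - 1 = -3$)
$y{\left(5,2 \right)} 2 \left(-1\right) = \left(-3\right) 2 \left(-1\right) = \left(-6\right) \left(-1\right) = 6$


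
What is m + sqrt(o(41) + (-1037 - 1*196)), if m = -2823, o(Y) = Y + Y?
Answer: -2823 + I*sqrt(1151) ≈ -2823.0 + 33.926*I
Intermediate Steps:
o(Y) = 2*Y
m + sqrt(o(41) + (-1037 - 1*196)) = -2823 + sqrt(2*41 + (-1037 - 1*196)) = -2823 + sqrt(82 + (-1037 - 196)) = -2823 + sqrt(82 - 1233) = -2823 + sqrt(-1151) = -2823 + I*sqrt(1151)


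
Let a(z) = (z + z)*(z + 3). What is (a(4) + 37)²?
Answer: 8649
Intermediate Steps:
a(z) = 2*z*(3 + z) (a(z) = (2*z)*(3 + z) = 2*z*(3 + z))
(a(4) + 37)² = (2*4*(3 + 4) + 37)² = (2*4*7 + 37)² = (56 + 37)² = 93² = 8649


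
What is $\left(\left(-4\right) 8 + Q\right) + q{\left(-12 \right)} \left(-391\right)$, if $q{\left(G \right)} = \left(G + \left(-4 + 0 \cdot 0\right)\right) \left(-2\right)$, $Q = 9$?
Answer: $-12535$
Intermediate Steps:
$q{\left(G \right)} = 8 - 2 G$ ($q{\left(G \right)} = \left(G + \left(-4 + 0\right)\right) \left(-2\right) = \left(G - 4\right) \left(-2\right) = \left(-4 + G\right) \left(-2\right) = 8 - 2 G$)
$\left(\left(-4\right) 8 + Q\right) + q{\left(-12 \right)} \left(-391\right) = \left(\left(-4\right) 8 + 9\right) + \left(8 - -24\right) \left(-391\right) = \left(-32 + 9\right) + \left(8 + 24\right) \left(-391\right) = -23 + 32 \left(-391\right) = -23 - 12512 = -12535$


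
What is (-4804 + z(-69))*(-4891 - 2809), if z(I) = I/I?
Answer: 36983100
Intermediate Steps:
z(I) = 1
(-4804 + z(-69))*(-4891 - 2809) = (-4804 + 1)*(-4891 - 2809) = -4803*(-7700) = 36983100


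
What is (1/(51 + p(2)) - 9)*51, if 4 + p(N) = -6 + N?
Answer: -19686/43 ≈ -457.81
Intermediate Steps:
p(N) = -10 + N (p(N) = -4 + (-6 + N) = -10 + N)
(1/(51 + p(2)) - 9)*51 = (1/(51 + (-10 + 2)) - 9)*51 = (1/(51 - 8) - 9)*51 = (1/43 - 9)*51 = -386/43*51 = -19686/43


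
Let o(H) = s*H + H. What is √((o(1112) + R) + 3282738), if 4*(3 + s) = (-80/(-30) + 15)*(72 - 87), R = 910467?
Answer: 9*√50831 ≈ 2029.1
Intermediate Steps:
s = -277/4 (s = -3 + ((-80/(-30) + 15)*(72 - 87))/4 = -3 + ((-80*(-1/30) + 15)*(-15))/4 = -3 + ((8/3 + 15)*(-15))/4 = -3 + ((53/3)*(-15))/4 = -3 + (¼)*(-265) = -3 - 265/4 = -277/4 ≈ -69.250)
o(H) = -273*H/4 (o(H) = -277*H/4 + H = -273*H/4)
√((o(1112) + R) + 3282738) = √((-273/4*1112 + 910467) + 3282738) = √((-75894 + 910467) + 3282738) = √(834573 + 3282738) = √4117311 = 9*√50831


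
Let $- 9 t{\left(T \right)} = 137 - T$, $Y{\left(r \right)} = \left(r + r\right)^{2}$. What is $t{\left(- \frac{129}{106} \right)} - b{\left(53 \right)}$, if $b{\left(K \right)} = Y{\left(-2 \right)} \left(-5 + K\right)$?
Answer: $- \frac{747323}{954} \approx -783.36$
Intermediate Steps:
$Y{\left(r \right)} = 4 r^{2}$ ($Y{\left(r \right)} = \left(2 r\right)^{2} = 4 r^{2}$)
$t{\left(T \right)} = - \frac{137}{9} + \frac{T}{9}$ ($t{\left(T \right)} = - \frac{137 - T}{9} = - \frac{137}{9} + \frac{T}{9}$)
$b{\left(K \right)} = -80 + 16 K$ ($b{\left(K \right)} = 4 \left(-2\right)^{2} \left(-5 + K\right) = 4 \cdot 4 \left(-5 + K\right) = 16 \left(-5 + K\right) = -80 + 16 K$)
$t{\left(- \frac{129}{106} \right)} - b{\left(53 \right)} = \left(- \frac{137}{9} + \frac{\left(-129\right) \frac{1}{106}}{9}\right) - \left(-80 + 16 \cdot 53\right) = \left(- \frac{137}{9} + \frac{\left(-129\right) \frac{1}{106}}{9}\right) - \left(-80 + 848\right) = \left(- \frac{137}{9} + \frac{1}{9} \left(- \frac{129}{106}\right)\right) - 768 = \left(- \frac{137}{9} - \frac{43}{318}\right) - 768 = - \frac{14651}{954} - 768 = - \frac{747323}{954}$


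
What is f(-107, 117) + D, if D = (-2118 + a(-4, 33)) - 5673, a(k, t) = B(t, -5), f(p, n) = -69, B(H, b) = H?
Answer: -7827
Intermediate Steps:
a(k, t) = t
D = -7758 (D = (-2118 + 33) - 5673 = -2085 - 5673 = -7758)
f(-107, 117) + D = -69 - 7758 = -7827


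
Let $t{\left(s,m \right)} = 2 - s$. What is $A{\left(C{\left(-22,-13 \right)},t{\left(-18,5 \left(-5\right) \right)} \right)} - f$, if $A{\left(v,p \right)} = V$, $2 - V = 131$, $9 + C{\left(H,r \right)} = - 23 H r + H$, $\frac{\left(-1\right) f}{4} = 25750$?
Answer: $102871$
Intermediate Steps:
$f = -103000$ ($f = \left(-4\right) 25750 = -103000$)
$C{\left(H,r \right)} = -9 + H - 23 H r$ ($C{\left(H,r \right)} = -9 + \left(- 23 H r + H\right) = -9 - \left(- H + 23 H r\right) = -9 + H - 23 H r$)
$V = -129$ ($V = 2 - 131 = -129$)
$A{\left(v,p \right)} = -129$
$A{\left(C{\left(-22,-13 \right)},t{\left(-18,5 \left(-5\right) \right)} \right)} - f = -129 - -103000 = -129 + 103000 = 102871$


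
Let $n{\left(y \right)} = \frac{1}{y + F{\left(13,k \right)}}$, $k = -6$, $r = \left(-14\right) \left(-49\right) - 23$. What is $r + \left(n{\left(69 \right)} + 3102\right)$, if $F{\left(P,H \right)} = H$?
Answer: $\frac{237196}{63} \approx 3765.0$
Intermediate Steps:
$r = 663$ ($r = 686 - 23 = 663$)
$n{\left(y \right)} = \frac{1}{-6 + y}$ ($n{\left(y \right)} = \frac{1}{y - 6} = \frac{1}{-6 + y}$)
$r + \left(n{\left(69 \right)} + 3102\right) = 663 + \left(\frac{1}{-6 + 69} + 3102\right) = 663 + \left(\frac{1}{63} + 3102\right) = 663 + \frac{195427}{63} = \frac{237196}{63}$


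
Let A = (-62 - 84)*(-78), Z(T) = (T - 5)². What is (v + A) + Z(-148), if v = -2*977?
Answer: 32843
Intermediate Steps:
Z(T) = (-5 + T)²
A = 11388 (A = -146*(-78) = 11388)
v = -1954
(v + A) + Z(-148) = (-1954 + 11388) + (-5 - 148)² = 9434 + (-153)² = 9434 + 23409 = 32843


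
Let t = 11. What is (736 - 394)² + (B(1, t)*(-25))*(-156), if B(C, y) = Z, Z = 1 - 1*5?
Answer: 101364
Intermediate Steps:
Z = -4 (Z = 1 - 5 = -4)
B(C, y) = -4
(736 - 394)² + (B(1, t)*(-25))*(-156) = (736 - 394)² - 4*(-25)*(-156) = 342² + 100*(-156) = 116964 - 15600 = 101364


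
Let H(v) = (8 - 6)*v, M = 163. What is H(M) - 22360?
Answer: -22034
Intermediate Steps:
H(v) = 2*v
H(M) - 22360 = 2*163 - 22360 = 326 - 22360 = -22034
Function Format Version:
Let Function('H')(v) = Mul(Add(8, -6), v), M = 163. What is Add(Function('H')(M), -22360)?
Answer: -22034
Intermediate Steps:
Function('H')(v) = Mul(2, v)
Add(Function('H')(M), -22360) = Add(Mul(2, 163), -22360) = Add(326, -22360) = -22034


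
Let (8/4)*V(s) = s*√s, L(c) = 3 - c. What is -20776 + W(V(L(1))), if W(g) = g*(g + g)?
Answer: -20772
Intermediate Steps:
V(s) = s^(3/2)/2 (V(s) = (s*√s)/2 = s^(3/2)/2)
W(g) = 2*g² (W(g) = g*(2*g) = 2*g²)
-20776 + W(V(L(1))) = -20776 + 2*((3 - 1*1)^(3/2)/2)² = -20776 + 2*((3 - 1)^(3/2)/2)² = -20776 + 2*(2^(3/2)/2)² = -20776 + 2*((2*√2)/2)² = -20776 + 2*(√2)² = -20776 + 2*2 = -20776 + 4 = -20772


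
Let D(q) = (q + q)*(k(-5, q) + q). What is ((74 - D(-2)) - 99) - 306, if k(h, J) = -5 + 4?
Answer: -343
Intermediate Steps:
k(h, J) = -1
D(q) = 2*q*(-1 + q) (D(q) = (q + q)*(-1 + q) = (2*q)*(-1 + q) = 2*q*(-1 + q))
((74 - D(-2)) - 99) - 306 = ((74 - 2*(-2)*(-1 - 2)) - 99) - 306 = ((74 - 2*(-2)*(-3)) - 99) - 306 = ((74 - 1*12) - 99) - 306 = ((74 - 12) - 99) - 306 = (62 - 99) - 306 = -37 - 306 = -343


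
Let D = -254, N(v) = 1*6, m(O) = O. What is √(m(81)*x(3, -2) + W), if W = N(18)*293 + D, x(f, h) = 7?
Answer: √2071 ≈ 45.508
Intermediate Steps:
N(v) = 6
W = 1504 (W = 6*293 - 254 = 1758 - 254 = 1504)
√(m(81)*x(3, -2) + W) = √(81*7 + 1504) = √(567 + 1504) = √2071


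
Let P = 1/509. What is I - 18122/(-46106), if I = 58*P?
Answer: 5949123/11733977 ≈ 0.50700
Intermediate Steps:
P = 1/509 ≈ 0.0019646
I = 58/509 (I = 58*(1/509) = 58/509 ≈ 0.11395)
I - 18122/(-46106) = 58/509 - 18122/(-46106) = 58/509 - 18122*(-1)/46106 = 58/509 - 1*(-9061/23053) = 58/509 + 9061/23053 = 5949123/11733977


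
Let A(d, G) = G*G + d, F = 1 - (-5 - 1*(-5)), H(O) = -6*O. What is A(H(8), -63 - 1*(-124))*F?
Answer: 3673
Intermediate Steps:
F = 1 (F = 1 - (-5 + 5) = 1 - 1*0 = 1 + 0 = 1)
A(d, G) = d + G**2 (A(d, G) = G**2 + d = d + G**2)
A(H(8), -63 - 1*(-124))*F = (-6*8 + (-63 - 1*(-124))**2)*1 = (-48 + (-63 + 124)**2)*1 = (-48 + 61**2)*1 = (-48 + 3721)*1 = 3673*1 = 3673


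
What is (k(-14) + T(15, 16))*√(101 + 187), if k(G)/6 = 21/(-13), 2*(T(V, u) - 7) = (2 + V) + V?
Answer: 2076*√2/13 ≈ 225.84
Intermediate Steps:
T(V, u) = 8 + V (T(V, u) = 7 + ((2 + V) + V)/2 = 7 + (2 + 2*V)/2 = 7 + (1 + V) = 8 + V)
k(G) = -126/13 (k(G) = 6*(21/(-13)) = 6*(21*(-1/13)) = 6*(-21/13) = -126/13)
(k(-14) + T(15, 16))*√(101 + 187) = (-126/13 + (8 + 15))*√(101 + 187) = (-126/13 + 23)*√288 = 173*(12*√2)/13 = 2076*√2/13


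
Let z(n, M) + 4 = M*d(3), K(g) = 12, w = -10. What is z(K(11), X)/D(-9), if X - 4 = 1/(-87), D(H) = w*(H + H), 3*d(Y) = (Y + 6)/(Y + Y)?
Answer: -349/31320 ≈ -0.011143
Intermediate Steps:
d(Y) = (6 + Y)/(6*Y) (d(Y) = ((Y + 6)/(Y + Y))/3 = ((6 + Y)/((2*Y)))/3 = ((6 + Y)*(1/(2*Y)))/3 = ((6 + Y)/(2*Y))/3 = (6 + Y)/(6*Y))
D(H) = -20*H (D(H) = -10*(H + H) = -20*H)
X = 347/87 (X = 4 + 1/(-87) = 4 - 1/87 = 347/87 ≈ 3.9885)
z(n, M) = -4 + M/2 (z(n, M) = -4 + M*((⅙)*(6 + 3)/3) = -4 + M*((⅙)*(⅓)*9) = -4 + M*(½) = -4 + M/2)
z(K(11), X)/D(-9) = (-4 + (½)*(347/87))/((-20*(-9))) = (-4 + 347/174)/180 = -349/174*1/180 = -349/31320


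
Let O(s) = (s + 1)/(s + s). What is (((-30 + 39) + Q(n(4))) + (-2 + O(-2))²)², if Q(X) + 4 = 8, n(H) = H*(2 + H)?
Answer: 66049/256 ≈ 258.00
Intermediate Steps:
Q(X) = 4 (Q(X) = -4 + 8 = 4)
O(s) = (1 + s)/(2*s) (O(s) = (1 + s)/((2*s)) = (1 + s)*(1/(2*s)) = (1 + s)/(2*s))
(((-30 + 39) + Q(n(4))) + (-2 + O(-2))²)² = (((-30 + 39) + 4) + (-2 + (½)*(1 - 2)/(-2))²)² = ((9 + 4) + (-2 + (½)*(-½)*(-1))²)² = (13 + (-2 + ¼)²)² = (13 + (-7/4)²)² = (13 + 49/16)² = (257/16)² = 66049/256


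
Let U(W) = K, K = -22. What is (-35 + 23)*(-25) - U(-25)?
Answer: 322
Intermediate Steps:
U(W) = -22
(-35 + 23)*(-25) - U(-25) = (-35 + 23)*(-25) - 1*(-22) = -12*(-25) + 22 = 300 + 22 = 322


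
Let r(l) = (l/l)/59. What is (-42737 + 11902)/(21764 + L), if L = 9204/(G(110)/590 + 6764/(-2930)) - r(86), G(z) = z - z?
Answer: -615275423/354719391 ≈ -1.7345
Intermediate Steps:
G(z) = 0
r(l) = 1/59 (r(l) = 1*(1/59) = 1/59)
L = -397775561/99769 (L = 9204/(0/590 + 6764/(-2930)) - 1*1/59 = 9204/(0*(1/590) + 6764*(-1/2930)) - 1/59 = 9204/(0 - 3382/1465) - 1/59 = 9204/(-3382/1465) - 1/59 = 9204*(-1465/3382) - 1/59 = -6741930/1691 - 1/59 = -397775561/99769 ≈ -3987.0)
(-42737 + 11902)/(21764 + L) = (-42737 + 11902)/(21764 - 397775561/99769) = -30835/1773596955/99769 = -30835*99769/1773596955 = -615275423/354719391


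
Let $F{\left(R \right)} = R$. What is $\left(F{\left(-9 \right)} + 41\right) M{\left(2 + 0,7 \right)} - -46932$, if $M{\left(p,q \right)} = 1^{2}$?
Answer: $46964$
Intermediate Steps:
$M{\left(p,q \right)} = 1$
$\left(F{\left(-9 \right)} + 41\right) M{\left(2 + 0,7 \right)} - -46932 = \left(-9 + 41\right) 1 - -46932 = 32 \cdot 1 + 46932 = 32 + 46932 = 46964$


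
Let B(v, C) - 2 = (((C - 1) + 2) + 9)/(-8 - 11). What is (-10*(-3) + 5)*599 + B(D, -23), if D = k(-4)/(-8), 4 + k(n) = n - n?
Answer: 398386/19 ≈ 20968.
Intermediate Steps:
k(n) = -4 (k(n) = -4 + (n - n) = -4 + 0 = -4)
D = 1/2 (D = -4/(-8) = -4*(-1/8) = 1/2 ≈ 0.50000)
B(v, C) = 28/19 - C/19 (B(v, C) = 2 + (((C - 1) + 2) + 9)/(-8 - 11) = 2 + (((-1 + C) + 2) + 9)/(-19) = 2 + ((1 + C) + 9)*(-1/19) = 2 + (10 + C)*(-1/19) = 2 + (-10/19 - C/19) = 28/19 - C/19)
(-10*(-3) + 5)*599 + B(D, -23) = (-10*(-3) + 5)*599 + (28/19 - 1/19*(-23)) = (30 + 5)*599 + (28/19 + 23/19) = 35*599 + 51/19 = 20965 + 51/19 = 398386/19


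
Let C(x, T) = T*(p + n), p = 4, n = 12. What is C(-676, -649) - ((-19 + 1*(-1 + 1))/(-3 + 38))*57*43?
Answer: -316871/35 ≈ -9053.5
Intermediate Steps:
C(x, T) = 16*T (C(x, T) = T*(4 + 12) = T*16 = 16*T)
C(-676, -649) - ((-19 + 1*(-1 + 1))/(-3 + 38))*57*43 = 16*(-649) - ((-19 + 1*(-1 + 1))/(-3 + 38))*57*43 = -10384 - ((-19 + 1*0)/35)*57*43 = -10384 - ((-19 + 0)*(1/35))*57*43 = -10384 - -19*1/35*57*43 = -10384 - (-19/35*57)*43 = -10384 - (-1083)*43/35 = -10384 - 1*(-46569/35) = -10384 + 46569/35 = -316871/35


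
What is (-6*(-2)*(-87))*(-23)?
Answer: 24012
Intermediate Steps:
(-6*(-2)*(-87))*(-23) = (12*(-87))*(-23) = -1044*(-23) = 24012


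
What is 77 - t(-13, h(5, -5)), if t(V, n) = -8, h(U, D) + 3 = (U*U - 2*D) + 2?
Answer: 85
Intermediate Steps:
h(U, D) = -1 + U² - 2*D (h(U, D) = -3 + ((U*U - 2*D) + 2) = -3 + ((U² - 2*D) + 2) = -3 + (2 + U² - 2*D) = -1 + U² - 2*D)
77 - t(-13, h(5, -5)) = 77 - 1*(-8) = 77 + 8 = 85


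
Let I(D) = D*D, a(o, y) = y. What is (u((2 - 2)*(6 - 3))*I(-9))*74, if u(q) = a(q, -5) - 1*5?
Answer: -59940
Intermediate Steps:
I(D) = D²
u(q) = -10 (u(q) = -5 - 1*5 = -5 - 5 = -10)
(u((2 - 2)*(6 - 3))*I(-9))*74 = -10*(-9)²*74 = -10*81*74 = -810*74 = -59940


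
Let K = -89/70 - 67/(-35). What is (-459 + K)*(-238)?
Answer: 109089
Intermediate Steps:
K = 9/14 (K = -89*1/70 - 67*(-1/35) = -89/70 + 67/35 = 9/14 ≈ 0.64286)
(-459 + K)*(-238) = (-459 + 9/14)*(-238) = -6417/14*(-238) = 109089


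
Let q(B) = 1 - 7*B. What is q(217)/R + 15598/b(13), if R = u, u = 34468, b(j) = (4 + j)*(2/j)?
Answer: 1747290655/292978 ≈ 5963.9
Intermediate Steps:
b(j) = 2*(4 + j)/j
R = 34468
q(217)/R + 15598/b(13) = (1 - 7*217)/34468 + 15598/(2 + 8/13) = (1 - 1519)*(1/34468) + 15598/(2 + 8*(1/13)) = -1518*1/34468 + 15598/(2 + 8/13) = -759/17234 + 15598/(34/13) = -759/17234 + 15598*(13/34) = -759/17234 + 101387/17 = 1747290655/292978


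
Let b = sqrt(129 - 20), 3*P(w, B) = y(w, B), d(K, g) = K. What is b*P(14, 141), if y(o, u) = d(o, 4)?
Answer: 14*sqrt(109)/3 ≈ 48.721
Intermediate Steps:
y(o, u) = o
P(w, B) = w/3
b = sqrt(109) ≈ 10.440
b*P(14, 141) = sqrt(109)*((1/3)*14) = sqrt(109)*(14/3) = 14*sqrt(109)/3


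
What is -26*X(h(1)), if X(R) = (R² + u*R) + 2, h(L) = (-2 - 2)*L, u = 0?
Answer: -468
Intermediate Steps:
h(L) = -4*L
X(R) = 2 + R² (X(R) = (R² + 0*R) + 2 = (R² + 0) + 2 = R² + 2 = 2 + R²)
-26*X(h(1)) = -26*(2 + (-4*1)²) = -26*(2 + (-4)²) = -26*(2 + 16) = -26*18 = -468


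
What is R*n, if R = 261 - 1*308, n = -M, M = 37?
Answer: 1739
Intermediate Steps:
n = -37 (n = -1*37 = -37)
R = -47 (R = 261 - 308 = -47)
R*n = -47*(-37) = 1739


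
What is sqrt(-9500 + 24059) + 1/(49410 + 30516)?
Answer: 1/79926 + sqrt(14559) ≈ 120.66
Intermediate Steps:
sqrt(-9500 + 24059) + 1/(49410 + 30516) = sqrt(14559) + 1/79926 = 1/79926 + sqrt(14559)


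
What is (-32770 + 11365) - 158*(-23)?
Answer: -17771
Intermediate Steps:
(-32770 + 11365) - 158*(-23) = -21405 + 3634 = -17771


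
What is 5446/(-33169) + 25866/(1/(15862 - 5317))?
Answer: 9047075932484/33169 ≈ 2.7276e+8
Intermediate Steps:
5446/(-33169) + 25866/(1/(15862 - 5317)) = 5446*(-1/33169) + 25866/(1/10545) = -5446/33169 + 25866/(1/10545) = -5446/33169 + 25866*10545 = -5446/33169 + 272756970 = 9047075932484/33169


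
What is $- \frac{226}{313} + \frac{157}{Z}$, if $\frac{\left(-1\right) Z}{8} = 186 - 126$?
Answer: $- \frac{157621}{150240} \approx -1.0491$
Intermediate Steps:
$Z = -480$ ($Z = - 8 \left(186 - 126\right) = \left(-8\right) 60 = -480$)
$- \frac{226}{313} + \frac{157}{Z} = - \frac{226}{313} + \frac{157}{-480} = \left(-226\right) \frac{1}{313} + 157 \left(- \frac{1}{480}\right) = - \frac{226}{313} - \frac{157}{480} = - \frac{157621}{150240}$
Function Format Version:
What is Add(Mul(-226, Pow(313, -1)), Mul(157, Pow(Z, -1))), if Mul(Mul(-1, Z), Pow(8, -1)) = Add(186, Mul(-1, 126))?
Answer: Rational(-157621, 150240) ≈ -1.0491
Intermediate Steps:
Z = -480 (Z = Mul(-8, Add(186, Mul(-1, 126))) = Mul(-8, Add(186, -126)) = Mul(-8, 60) = -480)
Add(Mul(-226, Pow(313, -1)), Mul(157, Pow(Z, -1))) = Add(Mul(-226, Pow(313, -1)), Mul(157, Pow(-480, -1))) = Add(Mul(-226, Rational(1, 313)), Mul(157, Rational(-1, 480))) = Add(Rational(-226, 313), Rational(-157, 480)) = Rational(-157621, 150240)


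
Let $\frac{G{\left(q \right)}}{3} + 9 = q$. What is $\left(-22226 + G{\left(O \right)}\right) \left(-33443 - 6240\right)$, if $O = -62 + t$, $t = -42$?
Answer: $895446895$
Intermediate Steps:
$O = -104$ ($O = -62 - 42 = -104$)
$G{\left(q \right)} = -27 + 3 q$
$\left(-22226 + G{\left(O \right)}\right) \left(-33443 - 6240\right) = \left(-22226 + \left(-27 + 3 \left(-104\right)\right)\right) \left(-33443 - 6240\right) = \left(-22226 - 339\right) \left(-39683\right) = \left(-22565\right) \left(-39683\right) = 895446895$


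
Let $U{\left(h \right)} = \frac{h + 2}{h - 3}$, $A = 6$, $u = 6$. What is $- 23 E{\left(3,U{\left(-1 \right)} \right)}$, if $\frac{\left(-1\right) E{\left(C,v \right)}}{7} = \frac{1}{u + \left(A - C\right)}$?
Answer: $\frac{161}{9} \approx 17.889$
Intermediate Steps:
$U{\left(h \right)} = \frac{2 + h}{-3 + h}$
$E{\left(C,v \right)} = - \frac{7}{12 - C}$ ($E{\left(C,v \right)} = - \frac{7}{6 - \left(-6 + C\right)} = - \frac{7}{12 - C}$)
$- 23 E{\left(3,U{\left(-1 \right)} \right)} = - 23 \frac{7}{-12 + 3} = - 23 \frac{7}{-9} = - 23 \cdot 7 \left(- \frac{1}{9}\right) = \left(-23\right) \left(- \frac{7}{9}\right) = \frac{161}{9}$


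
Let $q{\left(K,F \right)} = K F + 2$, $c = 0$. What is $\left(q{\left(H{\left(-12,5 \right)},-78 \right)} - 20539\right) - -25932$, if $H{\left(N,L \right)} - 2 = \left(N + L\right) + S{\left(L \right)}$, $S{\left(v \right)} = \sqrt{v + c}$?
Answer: $5785 - 78 \sqrt{5} \approx 5610.6$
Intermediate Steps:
$S{\left(v \right)} = \sqrt{v}$ ($S{\left(v \right)} = \sqrt{v + 0} = \sqrt{v}$)
$H{\left(N,L \right)} = 2 + L + N + \sqrt{L}$ ($H{\left(N,L \right)} = 2 + \left(\left(N + L\right) + \sqrt{L}\right) = 2 + \left(\left(L + N\right) + \sqrt{L}\right) = 2 + \left(L + N + \sqrt{L}\right) = 2 + L + N + \sqrt{L}$)
$q{\left(K,F \right)} = 2 + F K$ ($q{\left(K,F \right)} = F K + 2 = 2 + F K$)
$\left(q{\left(H{\left(-12,5 \right)},-78 \right)} - 20539\right) - -25932 = \left(\left(2 - 78 \left(2 + 5 - 12 + \sqrt{5}\right)\right) - 20539\right) - -25932 = \left(\left(2 - 78 \left(-5 + \sqrt{5}\right)\right) - 20539\right) + 25932 = \left(\left(2 + \left(390 - 78 \sqrt{5}\right)\right) - 20539\right) + 25932 = \left(\left(392 - 78 \sqrt{5}\right) - 20539\right) + 25932 = \left(-20147 - 78 \sqrt{5}\right) + 25932 = 5785 - 78 \sqrt{5}$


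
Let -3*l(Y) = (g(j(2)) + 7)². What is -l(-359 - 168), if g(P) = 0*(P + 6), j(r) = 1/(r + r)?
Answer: 49/3 ≈ 16.333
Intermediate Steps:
j(r) = 1/(2*r)
g(P) = 0 (g(P) = 0*(6 + P) = 0)
l(Y) = -49/3 (l(Y) = -(0 + 7)²/3 = -⅓*7² = -⅓*49 = -49/3)
-l(-359 - 168) = -1*(-49/3) = 49/3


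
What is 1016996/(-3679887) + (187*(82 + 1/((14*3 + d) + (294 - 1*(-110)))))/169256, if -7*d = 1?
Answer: -361111385995795/1943892859658712 ≈ -0.18577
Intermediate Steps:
d = -⅐ (d = -⅐*1 = -⅐ ≈ -0.14286)
1016996/(-3679887) + (187*(82 + 1/((14*3 + d) + (294 - 1*(-110)))))/169256 = 1016996/(-3679887) + (187*(82 + 1/((14*3 - ⅐) + (294 - 1*(-110)))))/169256 = 1016996*(-1/3679887) + (187*(82 + 1/((42 - ⅐) + (294 + 110))))*(1/169256) = -1016996/3679887 + (187*(82 + 1/(293/7 + 404)))*(1/169256) = -1016996/3679887 + (187*(82 + 1/(3121/7)))*(1/169256) = -1016996/3679887 + (187*(82 + 7/3121))*(1/169256) = -1016996/3679887 + (187*(255929/3121))*(1/169256) = -1016996/3679887 + (47858723/3121)*(1/169256) = -1016996/3679887 + 47858723/528247976 = -361111385995795/1943892859658712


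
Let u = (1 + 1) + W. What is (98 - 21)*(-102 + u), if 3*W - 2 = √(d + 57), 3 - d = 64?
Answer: -22946/3 + 154*I/3 ≈ -7648.7 + 51.333*I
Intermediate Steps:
d = -61 (d = 3 - 1*64 = 3 - 64 = -61)
W = ⅔ + 2*I/3 (W = ⅔ + √(-61 + 57)/3 = ⅔ + √(-4)/3 = ⅔ + (2*I)/3 = ⅔ + 2*I/3 ≈ 0.66667 + 0.66667*I)
u = 8/3 + 2*I/3 (u = (1 + 1) + (⅔ + 2*I/3) = 2 + (⅔ + 2*I/3) = 8/3 + 2*I/3 ≈ 2.6667 + 0.66667*I)
(98 - 21)*(-102 + u) = (98 - 21)*(-102 + (8/3 + 2*I/3)) = 77*(-298/3 + 2*I/3) = -22946/3 + 154*I/3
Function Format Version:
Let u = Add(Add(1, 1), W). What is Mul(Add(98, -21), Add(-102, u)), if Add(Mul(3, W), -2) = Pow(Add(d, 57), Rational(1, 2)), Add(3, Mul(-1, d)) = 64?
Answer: Add(Rational(-22946, 3), Mul(Rational(154, 3), I)) ≈ Add(-7648.7, Mul(51.333, I))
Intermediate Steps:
d = -61 (d = Add(3, Mul(-1, 64)) = Add(3, -64) = -61)
W = Add(Rational(2, 3), Mul(Rational(2, 3), I)) (W = Add(Rational(2, 3), Mul(Rational(1, 3), Pow(Add(-61, 57), Rational(1, 2)))) = Add(Rational(2, 3), Mul(Rational(1, 3), Pow(-4, Rational(1, 2)))) = Add(Rational(2, 3), Mul(Rational(1, 3), Mul(2, I))) = Add(Rational(2, 3), Mul(Rational(2, 3), I)) ≈ Add(0.66667, Mul(0.66667, I)))
u = Add(Rational(8, 3), Mul(Rational(2, 3), I)) (u = Add(Add(1, 1), Add(Rational(2, 3), Mul(Rational(2, 3), I))) = Add(2, Add(Rational(2, 3), Mul(Rational(2, 3), I))) = Add(Rational(8, 3), Mul(Rational(2, 3), I)) ≈ Add(2.6667, Mul(0.66667, I)))
Mul(Add(98, -21), Add(-102, u)) = Mul(Add(98, -21), Add(-102, Add(Rational(8, 3), Mul(Rational(2, 3), I)))) = Mul(77, Add(Rational(-298, 3), Mul(Rational(2, 3), I))) = Add(Rational(-22946, 3), Mul(Rational(154, 3), I))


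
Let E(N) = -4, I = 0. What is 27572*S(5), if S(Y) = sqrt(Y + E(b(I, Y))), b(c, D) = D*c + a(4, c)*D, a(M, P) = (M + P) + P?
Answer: 27572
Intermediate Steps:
a(M, P) = M + 2*P
b(c, D) = D*c + D*(4 + 2*c) (b(c, D) = D*c + (4 + 2*c)*D = D*c + D*(4 + 2*c))
S(Y) = sqrt(-4 + Y) (S(Y) = sqrt(Y - 4) = sqrt(-4 + Y))
27572*S(5) = 27572*sqrt(-4 + 5) = 27572*sqrt(1) = 27572*1 = 27572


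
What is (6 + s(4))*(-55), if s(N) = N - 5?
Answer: -275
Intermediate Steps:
s(N) = -5 + N
(6 + s(4))*(-55) = (6 + (-5 + 4))*(-55) = (6 - 1)*(-55) = 5*(-55) = -275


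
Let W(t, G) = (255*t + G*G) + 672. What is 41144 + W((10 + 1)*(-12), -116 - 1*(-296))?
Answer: 40556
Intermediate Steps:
W(t, G) = 672 + G² + 255*t (W(t, G) = (255*t + G²) + 672 = (G² + 255*t) + 672 = 672 + G² + 255*t)
41144 + W((10 + 1)*(-12), -116 - 1*(-296)) = 41144 + (672 + (-116 - 1*(-296))² + 255*((10 + 1)*(-12))) = 41144 + (672 + (-116 + 296)² + 255*(11*(-12))) = 41144 + (672 + 180² + 255*(-132)) = 41144 + (672 + 32400 - 33660) = 41144 - 588 = 40556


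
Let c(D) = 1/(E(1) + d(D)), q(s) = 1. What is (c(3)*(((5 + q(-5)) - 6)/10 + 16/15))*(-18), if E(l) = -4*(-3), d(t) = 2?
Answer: -48/35 ≈ -1.3714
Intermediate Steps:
E(l) = 12
c(D) = 1/14 (c(D) = 1/(12 + 2) = 1/14)
(c(3)*(((5 + q(-5)) - 6)/10 + 16/15))*(-18) = ((((5 + 1) - 6)/10 + 16/15)/14)*(-18) = (((6 - 6)*(1/10) + 16*(1/15))/14)*(-18) = ((0*(1/10) + 16/15)/14)*(-18) = ((0 + 16/15)/14)*(-18) = ((1/14)*(16/15))*(-18) = (8/105)*(-18) = -48/35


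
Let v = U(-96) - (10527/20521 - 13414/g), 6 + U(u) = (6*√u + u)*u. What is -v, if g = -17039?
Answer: -3219889269743/349657319 + 2304*I*√6 ≈ -9208.7 + 5643.6*I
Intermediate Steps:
U(u) = -6 + u*(u + 6*√u) (U(u) = -6 + (6*√u + u)*u = -6 + (u + 6*√u)*u = -6 + u*(u + 6*√u))
v = 3219889269743/349657319 - 2304*I*√6 (v = (-6 + (-96)² + 6*(-96)^(3/2)) - (10527/20521 - 13414/(-17039)) = (-6 + 9216 + 6*(-384*I*√6)) - (10527*(1/20521) - 13414*(-1/17039)) = (-6 + 9216 - 2304*I*√6) - (10527/20521 + 13414/17039) = (9210 - 2304*I*√6) - 1*454638247/349657319 = (9210 - 2304*I*√6) - 454638247/349657319 = 3219889269743/349657319 - 2304*I*√6 ≈ 9208.7 - 5643.6*I)
-v = -(3219889269743/349657319 - 2304*I*√6) = -3219889269743/349657319 + 2304*I*√6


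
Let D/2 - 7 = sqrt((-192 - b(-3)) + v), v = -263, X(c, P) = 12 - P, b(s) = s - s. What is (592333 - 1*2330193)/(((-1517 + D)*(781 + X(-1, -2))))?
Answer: 174133572/119823937 + 695144*I*sqrt(455)/359471811 ≈ 1.4532 + 0.041249*I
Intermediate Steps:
b(s) = 0
D = 14 + 2*I*sqrt(455) (D = 14 + 2*sqrt((-192 - 1*0) - 263) = 14 + 2*sqrt((-192 + 0) - 263) = 14 + 2*sqrt(-192 - 263) = 14 + 2*sqrt(-455) = 14 + 2*(I*sqrt(455)) = 14 + 2*I*sqrt(455) ≈ 14.0 + 42.661*I)
(592333 - 1*2330193)/(((-1517 + D)*(781 + X(-1, -2)))) = (592333 - 1*2330193)/(((-1517 + (14 + 2*I*sqrt(455)))*(781 + (12 - 1*(-2))))) = (592333 - 2330193)/(((-1503 + 2*I*sqrt(455))*(781 + (12 + 2)))) = -1737860*1/((-1503 + 2*I*sqrt(455))*(781 + 14)) = -1737860*1/(795*(-1503 + 2*I*sqrt(455))) = -1737860/(-1194885 + 1590*I*sqrt(455))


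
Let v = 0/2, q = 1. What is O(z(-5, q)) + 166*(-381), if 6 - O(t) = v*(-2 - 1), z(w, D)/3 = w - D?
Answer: -63240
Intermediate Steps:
v = 0 (v = 0*(1/2) = 0)
z(w, D) = -3*D + 3*w (z(w, D) = 3*(w - D) = -3*D + 3*w)
O(t) = 6 (O(t) = 6 - 0*(-2 - 1) = 6 - 0*(-3) = 6 - 1*0 = 6 + 0 = 6)
O(z(-5, q)) + 166*(-381) = 6 + 166*(-381) = 6 - 63246 = -63240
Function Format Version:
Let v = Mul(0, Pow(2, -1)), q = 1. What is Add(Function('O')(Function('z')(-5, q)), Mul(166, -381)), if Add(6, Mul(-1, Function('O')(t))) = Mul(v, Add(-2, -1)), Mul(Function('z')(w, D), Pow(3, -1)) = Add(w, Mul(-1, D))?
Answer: -63240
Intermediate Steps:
v = 0 (v = Mul(0, Rational(1, 2)) = 0)
Function('z')(w, D) = Add(Mul(-3, D), Mul(3, w)) (Function('z')(w, D) = Mul(3, Add(w, Mul(-1, D))) = Add(Mul(-3, D), Mul(3, w)))
Function('O')(t) = 6 (Function('O')(t) = Add(6, Mul(-1, Mul(0, Add(-2, -1)))) = Add(6, Mul(-1, Mul(0, -3))) = Add(6, Mul(-1, 0)) = Add(6, 0) = 6)
Add(Function('O')(Function('z')(-5, q)), Mul(166, -381)) = Add(6, Mul(166, -381)) = Add(6, -63246) = -63240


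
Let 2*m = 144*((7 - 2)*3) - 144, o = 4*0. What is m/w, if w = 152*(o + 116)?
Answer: 63/1102 ≈ 0.057169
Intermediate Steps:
o = 0
w = 17632 (w = 152*(0 + 116) = 152*116 = 17632)
m = 1008 (m = (144*((7 - 2)*3) - 144)/2 = (144*(5*3) - 144)/2 = (144*15 - 144)/2 = (2160 - 144)/2 = (1/2)*2016 = 1008)
m/w = 1008/17632 = 1008*(1/17632) = 63/1102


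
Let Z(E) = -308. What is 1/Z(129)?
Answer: -1/308 ≈ -0.0032468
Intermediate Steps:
1/Z(129) = 1/(-308) = -1/308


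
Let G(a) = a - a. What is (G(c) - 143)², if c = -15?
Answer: 20449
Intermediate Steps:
G(a) = 0
(G(c) - 143)² = (0 - 143)² = (-143)² = 20449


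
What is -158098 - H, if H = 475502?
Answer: -633600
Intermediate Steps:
-158098 - H = -158098 - 1*475502 = -158098 - 475502 = -633600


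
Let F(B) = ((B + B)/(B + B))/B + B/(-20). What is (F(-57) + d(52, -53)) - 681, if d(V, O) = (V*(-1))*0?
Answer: -773111/1140 ≈ -678.17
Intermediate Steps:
F(B) = 1/B - B/20 (F(B) = ((2*B)/((2*B)))/B + B*(-1/20) = ((2*B)*(1/(2*B)))/B - B/20 = 1/B - B/20)
d(V, O) = 0 (d(V, O) = -V*0 = 0)
(F(-57) + d(52, -53)) - 681 = ((1/(-57) - 1/20*(-57)) + 0) - 681 = ((-1/57 + 57/20) + 0) - 681 = (3229/1140 + 0) - 681 = 3229/1140 - 681 = -773111/1140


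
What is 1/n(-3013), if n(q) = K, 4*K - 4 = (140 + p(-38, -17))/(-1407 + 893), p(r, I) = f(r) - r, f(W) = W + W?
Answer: 1028/977 ≈ 1.0522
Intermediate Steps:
f(W) = 2*W
p(r, I) = r (p(r, I) = 2*r - r = r)
K = 977/1028 (K = 1 + ((140 - 38)/(-1407 + 893))/4 = 1 + (102/(-514))/4 = 1 + (102*(-1/514))/4 = 1 + (1/4)*(-51/257) = 1 - 51/1028 = 977/1028 ≈ 0.95039)
n(q) = 977/1028
1/n(-3013) = 1/(977/1028) = 1028/977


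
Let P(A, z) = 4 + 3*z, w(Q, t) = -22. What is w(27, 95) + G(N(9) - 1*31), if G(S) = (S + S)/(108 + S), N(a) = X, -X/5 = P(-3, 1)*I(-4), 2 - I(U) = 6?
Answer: -4556/217 ≈ -20.995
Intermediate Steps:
I(U) = -4 (I(U) = 2 - 1*6 = 2 - 6 = -4)
X = 140 (X = -5*(4 + 3*1)*(-4) = -5*(4 + 3)*(-4) = -35*(-4) = -5*(-28) = 140)
N(a) = 140
G(S) = 2*S/(108 + S) (G(S) = (2*S)/(108 + S) = 2*S/(108 + S))
w(27, 95) + G(N(9) - 1*31) = -22 + 2*(140 - 1*31)/(108 + (140 - 1*31)) = -22 + 2*(140 - 31)/(108 + (140 - 31)) = -22 + 2*109/(108 + 109) = -22 + 2*109/217 = -22 + 2*109*(1/217) = -22 + 218/217 = -4556/217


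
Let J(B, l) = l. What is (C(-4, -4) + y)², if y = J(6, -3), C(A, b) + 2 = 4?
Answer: 1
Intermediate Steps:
C(A, b) = 2 (C(A, b) = -2 + 4 = 2)
y = -3
(C(-4, -4) + y)² = (2 - 3)² = (-1)² = 1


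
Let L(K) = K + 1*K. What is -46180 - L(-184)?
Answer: -45812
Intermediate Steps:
L(K) = 2*K (L(K) = K + K = 2*K)
-46180 - L(-184) = -46180 - 2*(-184) = -46180 - 1*(-368) = -46180 + 368 = -45812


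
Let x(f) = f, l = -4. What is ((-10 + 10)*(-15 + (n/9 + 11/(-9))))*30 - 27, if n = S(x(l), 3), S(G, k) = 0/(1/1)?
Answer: -27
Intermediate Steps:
S(G, k) = 0 (S(G, k) = 0/1 = 0*1 = 0)
n = 0
((-10 + 10)*(-15 + (n/9 + 11/(-9))))*30 - 27 = ((-10 + 10)*(-15 + (0/9 + 11/(-9))))*30 - 27 = (0*(-15 + (0*(1/9) + 11*(-1/9))))*30 - 27 = (0*(-15 + (0 - 11/9)))*30 - 27 = (0*(-15 - 11/9))*30 - 27 = (0*(-146/9))*30 - 27 = 0*30 - 27 = 0 - 27 = -27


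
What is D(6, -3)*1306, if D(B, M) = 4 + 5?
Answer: 11754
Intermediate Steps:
D(B, M) = 9
D(6, -3)*1306 = 9*1306 = 11754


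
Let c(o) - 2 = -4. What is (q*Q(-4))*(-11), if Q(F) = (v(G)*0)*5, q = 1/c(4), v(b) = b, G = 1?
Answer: 0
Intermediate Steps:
c(o) = -2 (c(o) = 2 - 4 = -2)
q = -½ (q = 1/(-2) = -½ ≈ -0.50000)
Q(F) = 0 (Q(F) = (1*0)*5 = 0*5 = 0)
(q*Q(-4))*(-11) = -½*0*(-11) = 0*(-11) = 0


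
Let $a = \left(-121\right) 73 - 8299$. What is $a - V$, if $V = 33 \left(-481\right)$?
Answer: $-1259$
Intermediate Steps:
$V = -15873$
$a = -17132$ ($a = -8833 - 8299 = -17132$)
$a - V = -17132 - -15873 = -17132 + 15873 = -1259$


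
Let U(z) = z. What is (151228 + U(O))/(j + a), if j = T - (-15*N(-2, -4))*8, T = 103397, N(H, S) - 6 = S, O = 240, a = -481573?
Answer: -37867/94484 ≈ -0.40078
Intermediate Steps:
N(H, S) = 6 + S
j = 103637 (j = 103397 - (-15*(6 - 4))*8 = 103397 - (-15*2)*8 = 103397 - (-30)*8 = 103397 - 1*(-240) = 103397 + 240 = 103637)
(151228 + U(O))/(j + a) = (151228 + 240)/(103637 - 481573) = 151468/(-377936) = 151468*(-1/377936) = -37867/94484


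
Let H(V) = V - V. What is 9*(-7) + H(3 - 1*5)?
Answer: -63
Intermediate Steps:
H(V) = 0
9*(-7) + H(3 - 1*5) = 9*(-7) + 0 = -63 + 0 = -63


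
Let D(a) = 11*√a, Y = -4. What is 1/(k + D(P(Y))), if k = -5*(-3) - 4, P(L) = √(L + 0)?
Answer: 2/55 - I/55 ≈ 0.036364 - 0.018182*I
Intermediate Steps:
P(L) = √L
k = 11 (k = 15 - 4 = 11)
1/(k + D(P(Y))) = 1/(11 + 11*√(√(-4))) = 1/(11 + 11*√(2*I)) = 1/(11 + 11*(1 + I)) = 1/(11 + (11 + 11*I)) = 1/(22 + 11*I) = (22 - 11*I)/605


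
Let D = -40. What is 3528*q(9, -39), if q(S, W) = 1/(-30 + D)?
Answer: -252/5 ≈ -50.400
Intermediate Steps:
q(S, W) = -1/70 (q(S, W) = 1/(-30 - 40) = 1/(-70) = -1/70)
3528*q(9, -39) = 3528*(-1/70) = -252/5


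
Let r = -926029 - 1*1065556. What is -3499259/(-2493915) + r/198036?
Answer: -1424621483317/164628316980 ≈ -8.6536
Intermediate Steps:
r = -1991585 (r = -926029 - 1065556 = -1991585)
-3499259/(-2493915) + r/198036 = -3499259/(-2493915) - 1991585/198036 = -3499259*(-1/2493915) - 1991585*1/198036 = 3499259/2493915 - 1991585/198036 = -1424621483317/164628316980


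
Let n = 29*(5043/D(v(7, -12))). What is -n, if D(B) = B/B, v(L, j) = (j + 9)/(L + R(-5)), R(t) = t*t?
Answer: -146247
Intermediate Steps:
R(t) = t²
v(L, j) = (9 + j)/(25 + L) (v(L, j) = (j + 9)/(L + (-5)²) = (9 + j)/(L + 25) = (9 + j)/(25 + L))
D(B) = 1
n = 146247 (n = 29*(5043/1) = 29*(5043*1) = 29*5043 = 146247)
-n = -1*146247 = -146247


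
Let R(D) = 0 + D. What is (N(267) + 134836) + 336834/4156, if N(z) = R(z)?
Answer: 280912451/2078 ≈ 1.3518e+5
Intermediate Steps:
R(D) = D
N(z) = z
(N(267) + 134836) + 336834/4156 = (267 + 134836) + 336834/4156 = 135103 + 336834*(1/4156) = 135103 + 168417/2078 = 280912451/2078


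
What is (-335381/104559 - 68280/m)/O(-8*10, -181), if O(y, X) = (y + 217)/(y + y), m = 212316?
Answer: 80354913760/19495757463 ≈ 4.1217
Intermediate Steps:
O(y, X) = (217 + y)/(2*y) (O(y, X) = (217 + y)/((2*y)) = (217 + y)*(1/(2*y)) = (217 + y)/(2*y))
(-335381/104559 - 68280/m)/O(-8*10, -181) = (-335381/104559 - 68280/212316)/(((217 - 8*10)/(2*((-8*10))))) = (-335381*1/104559 - 68280*1/212316)/(((1/2)*(217 - 80)/(-80))) = (-335381/104559 - 5690/17693)/(((1/2)*(-1/80)*137)) = -502218211/(142304799*(-137/160)) = -502218211/142304799*(-160/137) = 80354913760/19495757463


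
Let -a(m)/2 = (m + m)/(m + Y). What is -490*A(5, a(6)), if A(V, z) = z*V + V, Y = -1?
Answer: 9310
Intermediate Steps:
a(m) = -4*m/(-1 + m) (a(m) = -2*(m + m)/(m - 1) = -2*2*m/(-1 + m) = -4*m/(-1 + m))
A(V, z) = V + V*z (A(V, z) = V*z + V = V + V*z)
-490*A(5, a(6)) = -2450*(1 - 4*6/(-1 + 6)) = -2450*(1 - 4*6/5) = -2450*(1 - 4*6*1/5) = -2450*(1 - 24/5) = -2450*(-19)/5 = -490*(-19) = 9310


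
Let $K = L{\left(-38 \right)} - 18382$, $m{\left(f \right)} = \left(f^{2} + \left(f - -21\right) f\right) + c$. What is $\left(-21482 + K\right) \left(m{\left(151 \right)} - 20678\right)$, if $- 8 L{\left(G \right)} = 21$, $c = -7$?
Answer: $-1119773763$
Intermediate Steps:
$L{\left(G \right)} = - \frac{21}{8}$ ($L{\left(G \right)} = \left(- \frac{1}{8}\right) 21 = - \frac{21}{8}$)
$m{\left(f \right)} = -7 + f^{2} + f \left(21 + f\right)$ ($m{\left(f \right)} = \left(f^{2} + \left(f - -21\right) f\right) - 7 = \left(f^{2} + \left(f + 21\right) f\right) - 7 = \left(f^{2} + \left(21 + f\right) f\right) - 7 = \left(f^{2} + f \left(21 + f\right)\right) - 7 = -7 + f^{2} + f \left(21 + f\right)$)
$K = - \frac{147077}{8}$ ($K = - \frac{21}{8} - 18382 = - \frac{147077}{8} \approx -18385.0$)
$\left(-21482 + K\right) \left(m{\left(151 \right)} - 20678\right) = \left(-21482 - \frac{147077}{8}\right) \left(\left(-7 + 2 \cdot 151^{2} + 21 \cdot 151\right) - 20678\right) = - \frac{318933 \left(\left(-7 + 2 \cdot 22801 + 3171\right) - 20678\right)}{8} = - \frac{318933 \left(\left(-7 + 45602 + 3171\right) - 20678\right)}{8} = - \frac{318933 \left(48766 - 20678\right)}{8} = \left(- \frac{318933}{8}\right) 28088 = -1119773763$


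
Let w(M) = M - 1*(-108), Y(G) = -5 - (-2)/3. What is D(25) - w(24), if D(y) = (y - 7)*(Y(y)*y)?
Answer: -2082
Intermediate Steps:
Y(G) = -13/3 (Y(G) = -5 - (-2)/3 = -5 - 1*(-⅔) = -5 + ⅔ = -13/3)
w(M) = 108 + M (w(M) = M + 108 = 108 + M)
D(y) = -13*y*(-7 + y)/3 (D(y) = (y - 7)*(-13*y/3) = (-7 + y)*(-13*y/3) = -13*y*(-7 + y)/3)
D(25) - w(24) = (13/3)*25*(7 - 1*25) - (108 + 24) = (13/3)*25*(7 - 25) - 1*132 = (13/3)*25*(-18) - 132 = -1950 - 132 = -2082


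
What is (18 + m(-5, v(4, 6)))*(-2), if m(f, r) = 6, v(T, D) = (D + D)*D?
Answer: -48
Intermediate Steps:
v(T, D) = 2*D² (v(T, D) = (2*D)*D = 2*D²)
(18 + m(-5, v(4, 6)))*(-2) = (18 + 6)*(-2) = 24*(-2) = -48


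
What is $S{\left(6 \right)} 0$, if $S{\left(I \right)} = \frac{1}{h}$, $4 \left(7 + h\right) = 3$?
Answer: $0$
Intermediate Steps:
$h = - \frac{25}{4}$ ($h = -7 + \frac{1}{4} \cdot 3 = -7 + \frac{3}{4} = - \frac{25}{4} \approx -6.25$)
$S{\left(I \right)} = - \frac{4}{25}$ ($S{\left(I \right)} = \frac{1}{- \frac{25}{4}} = - \frac{4}{25}$)
$S{\left(6 \right)} 0 = \left(- \frac{4}{25}\right) 0 = 0$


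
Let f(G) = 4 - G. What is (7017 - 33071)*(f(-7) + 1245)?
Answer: -32723824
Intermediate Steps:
(7017 - 33071)*(f(-7) + 1245) = (7017 - 33071)*((4 - 1*(-7)) + 1245) = -26054*((4 + 7) + 1245) = -26054*(11 + 1245) = -26054*1256 = -32723824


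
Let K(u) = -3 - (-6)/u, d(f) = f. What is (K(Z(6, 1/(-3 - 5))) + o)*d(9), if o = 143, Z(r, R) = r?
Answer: 1269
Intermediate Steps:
K(u) = -3 + 6/u
(K(Z(6, 1/(-3 - 5))) + o)*d(9) = ((-3 + 6/6) + 143)*9 = ((-3 + 6*(⅙)) + 143)*9 = ((-3 + 1) + 143)*9 = (-2 + 143)*9 = 141*9 = 1269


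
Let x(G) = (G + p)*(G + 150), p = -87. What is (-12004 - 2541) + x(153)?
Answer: 5453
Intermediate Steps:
x(G) = (-87 + G)*(150 + G) (x(G) = (G - 87)*(G + 150) = (-87 + G)*(150 + G))
(-12004 - 2541) + x(153) = (-12004 - 2541) + (-13050 + 153² + 63*153) = -14545 + (-13050 + 23409 + 9639) = -14545 + 19998 = 5453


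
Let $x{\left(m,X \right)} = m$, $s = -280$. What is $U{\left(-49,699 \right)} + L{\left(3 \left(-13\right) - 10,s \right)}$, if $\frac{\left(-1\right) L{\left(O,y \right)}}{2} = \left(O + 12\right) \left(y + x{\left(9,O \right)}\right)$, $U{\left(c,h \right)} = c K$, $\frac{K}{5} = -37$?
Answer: $-10989$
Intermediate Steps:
$K = -185$ ($K = 5 \left(-37\right) = -185$)
$U{\left(c,h \right)} = - 185 c$ ($U{\left(c,h \right)} = c \left(-185\right) = - 185 c$)
$L{\left(O,y \right)} = - 2 \left(9 + y\right) \left(12 + O\right)$ ($L{\left(O,y \right)} = - 2 \left(O + 12\right) \left(y + 9\right) = - 2 \left(12 + O\right) \left(9 + y\right) = - 2 \left(9 + y\right) \left(12 + O\right)$)
$U{\left(-49,699 \right)} + L{\left(3 \left(-13\right) - 10,s \right)} = \left(-185\right) \left(-49\right) - \left(-6504 + 18 \left(3 \left(-13\right) - 10\right) + 2 \left(3 \left(-13\right) - 10\right) \left(-280\right)\right) = 9065 - \left(-6504 + 18 \left(-39 - 10\right) + 2 \left(-39 - 10\right) \left(-280\right)\right) = 9065 - \left(-7386 + 27440\right) = 9065 + \left(-216 + 6720 + 882 - 27440\right) = 9065 - 20054 = -10989$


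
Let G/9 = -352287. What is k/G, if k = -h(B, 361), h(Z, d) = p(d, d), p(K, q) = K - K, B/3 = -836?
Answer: 0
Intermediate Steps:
B = -2508 (B = 3*(-836) = -2508)
p(K, q) = 0
h(Z, d) = 0
k = 0 (k = -1*0 = 0)
G = -3170583 (G = 9*(-352287) = -3170583)
k/G = 0/(-3170583) = 0*(-1/3170583) = 0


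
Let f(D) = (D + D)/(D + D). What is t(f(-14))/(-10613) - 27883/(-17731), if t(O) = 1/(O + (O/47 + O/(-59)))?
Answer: 824094378952/524078801855 ≈ 1.5725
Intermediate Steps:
f(D) = 1 (f(D) = (2*D)/((2*D)) = (2*D)*(1/(2*D)) = 1)
t(O) = 2773/(2785*O) (t(O) = 1/(O + (O*(1/47) + O*(-1/59))) = 1/(O + (O/47 - O/59)) = 1/(O + 12*O/2773) = 1/(2785*O/2773) = 2773/(2785*O))
t(f(-14))/(-10613) - 27883/(-17731) = ((2773/2785)/1)/(-10613) - 27883/(-17731) = ((2773/2785)*1)*(-1/10613) - 27883*(-1/17731) = (2773/2785)*(-1/10613) + 27883/17731 = -2773/29557205 + 27883/17731 = 824094378952/524078801855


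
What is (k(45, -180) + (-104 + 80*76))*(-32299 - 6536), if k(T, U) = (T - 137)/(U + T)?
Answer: -696313276/3 ≈ -2.3210e+8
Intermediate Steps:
k(T, U) = (-137 + T)/(T + U)
(k(45, -180) + (-104 + 80*76))*(-32299 - 6536) = ((-137 + 45)/(45 - 180) + (-104 + 80*76))*(-32299 - 6536) = (-92/(-135) + (-104 + 6080))*(-38835) = (-1/135*(-92) + 5976)*(-38835) = (92/135 + 5976)*(-38835) = (806852/135)*(-38835) = -696313276/3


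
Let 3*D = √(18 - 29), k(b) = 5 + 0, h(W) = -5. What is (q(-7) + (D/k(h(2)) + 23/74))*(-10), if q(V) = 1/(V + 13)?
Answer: -530/111 - 2*I*√11/3 ≈ -4.7748 - 2.2111*I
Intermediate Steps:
q(V) = 1/(13 + V)
k(b) = 5
D = I*√11/3 (D = √(18 - 29)/3 = √(-11)/3 = (I*√11)/3 = I*√11/3 ≈ 1.1055*I)
(q(-7) + (D/k(h(2)) + 23/74))*(-10) = (1/(13 - 7) + ((I*√11/3)/5 + 23/74))*(-10) = (1/6 + ((I*√11/3)*(⅕) + 23*(1/74)))*(-10) = (⅙ + (I*√11/15 + 23/74))*(-10) = (⅙ + (23/74 + I*√11/15))*(-10) = (53/111 + I*√11/15)*(-10) = -530/111 - 2*I*√11/3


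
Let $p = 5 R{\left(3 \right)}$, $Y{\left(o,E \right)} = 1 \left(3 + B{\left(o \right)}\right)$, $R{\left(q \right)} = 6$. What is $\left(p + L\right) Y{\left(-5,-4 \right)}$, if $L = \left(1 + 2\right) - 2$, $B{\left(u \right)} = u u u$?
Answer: $-3782$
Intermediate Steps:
$B{\left(u \right)} = u^{3}$ ($B{\left(u \right)} = u^{2} u = u^{3}$)
$Y{\left(o,E \right)} = 3 + o^{3}$ ($Y{\left(o,E \right)} = 1 \left(3 + o^{3}\right) = 3 + o^{3}$)
$p = 30$ ($p = 5 \cdot 6 = 30$)
$L = 1$ ($L = 3 - 2 = 1$)
$\left(p + L\right) Y{\left(-5,-4 \right)} = \left(30 + 1\right) \left(3 + \left(-5\right)^{3}\right) = 31 \left(3 - 125\right) = 31 \left(-122\right) = -3782$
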